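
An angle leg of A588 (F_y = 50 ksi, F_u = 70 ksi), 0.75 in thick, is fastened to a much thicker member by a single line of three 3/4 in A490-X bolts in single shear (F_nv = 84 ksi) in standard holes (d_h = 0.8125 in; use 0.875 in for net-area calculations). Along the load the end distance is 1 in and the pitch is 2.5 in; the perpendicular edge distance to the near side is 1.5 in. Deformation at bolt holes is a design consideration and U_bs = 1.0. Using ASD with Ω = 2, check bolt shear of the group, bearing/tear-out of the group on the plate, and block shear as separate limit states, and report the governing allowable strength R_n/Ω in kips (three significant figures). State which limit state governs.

Bolt shear: A_b = π·0.75²/4 = 0.4418 in²; R_n = 84 × 0.4418 × 3 × 1 = 111.3 kips → 111.3 / 2 = 55.7 kips.
Bearing: edge l_c = 0.5938, r_n = 37.41 kips; interior l_c = 1.688, r_n = 94.5 kips; R_n = 37.41 + 2·94.5 = 226.4 kips → 113 kips.
Block shear: A_gv = 4.5, A_nv = 2.859, A_nt = 0.7969 in²; R_n = min(0.6F_uA_nv, 0.6F_yA_gv) + U_bs·F_u·A_nt = 175.9 kips → 87.9 kips.
Bolt shear governs: 55.7 kips.

55.7 kips (bolt shear governs)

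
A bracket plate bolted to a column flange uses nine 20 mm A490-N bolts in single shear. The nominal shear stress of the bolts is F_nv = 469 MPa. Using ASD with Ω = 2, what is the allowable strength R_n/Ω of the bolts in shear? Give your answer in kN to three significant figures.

A_b = π × 20² / 4 = 314.2 mm².
R_n = F_nv · A_b · n · n_s = 469 × 314.2 × 9 × 1 / 1000 = 1326 kN.
Allowable strength R_n/Ω = 1326 / 2 = 663 kN.

663 kN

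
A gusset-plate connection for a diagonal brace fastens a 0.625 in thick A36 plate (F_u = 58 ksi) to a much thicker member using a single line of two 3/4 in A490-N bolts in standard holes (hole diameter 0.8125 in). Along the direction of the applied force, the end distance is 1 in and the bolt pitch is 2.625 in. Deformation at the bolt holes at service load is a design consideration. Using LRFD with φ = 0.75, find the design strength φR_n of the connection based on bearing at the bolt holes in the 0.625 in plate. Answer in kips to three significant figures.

68.3 kips

Per bolt r_n = 1.2 l_c t F_u ≤ 2.4 d t F_u; upper limit = 2.4 × 0.75 × 0.625 × 58 = 65.25 kips.
Edge bolt: l_c = 1 − 0.8125/2 = 0.5938 in → 1.2 × 0.5938 × 0.625 × 58 = 25.83 → r_n = 25.83 kips.
Interior bolts: l_c = 2.625 − 0.8125 = 1.812 in → 1.2 × 1.812 × 0.625 × 58 = 78.84 → r_n = 65.25 kips.
R_n = 1 × 25.83 + 1 × 65.25 = 91.08 kips.
Design strength φR_n = 0.75 × 91.08 = 68.3 kips.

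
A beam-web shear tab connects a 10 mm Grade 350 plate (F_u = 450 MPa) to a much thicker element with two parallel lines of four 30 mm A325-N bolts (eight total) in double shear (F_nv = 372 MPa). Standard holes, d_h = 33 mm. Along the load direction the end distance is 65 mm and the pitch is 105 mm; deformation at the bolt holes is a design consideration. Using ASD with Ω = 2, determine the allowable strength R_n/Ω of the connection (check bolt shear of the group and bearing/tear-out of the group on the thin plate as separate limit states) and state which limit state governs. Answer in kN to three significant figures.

1230 kN (bearing governs)

Bolt shear: A_b = π·30²/4 = 706.9 mm²; R_n = 372 × 706.9 × 8 × 2 / 1000 = 4207 kN → 4207 / 2 = 2100 kN.
Bearing (1.2 l_c t F_u ≤ 2.4 d t F_u): upper limit = 2.4·30·10·450 / 1000 = 324 kN.
  Edge l_c = 65 − 33/2 = 48.5 → r_n = 261.9 kN; interior l_c = 105 − 33 = 72 → r_n = 324 kN.
  R_n,bearing = 2·261.9 + 6·324 = 2468 kN → 2468 / 2 = 1230 kN.
Bearing governs: 1230 kN.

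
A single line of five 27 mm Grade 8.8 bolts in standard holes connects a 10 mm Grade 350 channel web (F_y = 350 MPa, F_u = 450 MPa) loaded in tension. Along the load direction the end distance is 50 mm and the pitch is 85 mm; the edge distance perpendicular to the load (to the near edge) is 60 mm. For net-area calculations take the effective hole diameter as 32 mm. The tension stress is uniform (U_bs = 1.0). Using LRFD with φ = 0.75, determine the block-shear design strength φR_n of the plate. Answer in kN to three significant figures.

647 kN

Shear plane L_v = 50 + 4·85 = 390 mm; A_gv = 390 × 10 = 3900 mm².
A_nv = (390 − 4.5·32) × 10 = 2460 mm².
A_nt = (60 − 0.5·32) × 10 = 440 mm².
0.6 F_u A_nv = 664.2 kN; 0.6 F_y A_gv = 819 kN → shear rupture governs the shear term.
R_n = 664.2 + 1.0 × 450 × 440 / 1000 = 862.2 kN.
Design strength φR_n = 0.75 × 862.2 = 647 kN.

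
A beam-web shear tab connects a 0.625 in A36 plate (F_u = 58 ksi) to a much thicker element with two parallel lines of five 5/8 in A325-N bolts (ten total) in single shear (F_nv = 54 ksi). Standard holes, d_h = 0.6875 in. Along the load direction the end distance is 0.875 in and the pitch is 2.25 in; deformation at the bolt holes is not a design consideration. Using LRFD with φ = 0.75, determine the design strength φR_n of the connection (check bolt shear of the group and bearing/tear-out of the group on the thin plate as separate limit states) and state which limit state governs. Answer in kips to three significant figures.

124 kips (bolt shear governs)

Bolt shear: A_b = π·0.625²/4 = 0.3068 in²; R_n = 54 × 0.3068 × 10 × 1 = 165.7 kips → 0.75 × 165.7 = 124 kips.
Bearing (1.5 l_c t F_u ≤ 3.0 d t F_u): upper limit = 3.0·0.625·0.625·58 = 67.97 kips.
  Edge l_c = 0.875 − 0.6875/2 = 0.5312 → r_n = 28.89 kips; interior l_c = 2.25 − 0.6875 = 1.562 → r_n = 67.97 kips.
  R_n,bearing = 2·28.89 + 8·67.97 = 601.5 kips → 0.75 × 601.5 = 451 kips.
Bolt shear governs: 124 kips.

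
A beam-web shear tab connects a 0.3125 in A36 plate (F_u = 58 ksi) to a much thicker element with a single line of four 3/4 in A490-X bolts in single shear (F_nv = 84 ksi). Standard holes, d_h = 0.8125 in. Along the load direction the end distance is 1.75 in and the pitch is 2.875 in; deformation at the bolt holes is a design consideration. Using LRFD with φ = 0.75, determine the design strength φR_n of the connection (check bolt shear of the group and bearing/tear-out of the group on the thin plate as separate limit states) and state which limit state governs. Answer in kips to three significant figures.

95.3 kips (bearing governs)

Bolt shear: A_b = π·0.75²/4 = 0.4418 in²; R_n = 84 × 0.4418 × 4 × 1 = 148.4 kips → 0.75 × 148.4 = 111 kips.
Bearing (1.2 l_c t F_u ≤ 2.4 d t F_u): upper limit = 2.4·0.75·0.3125·58 = 32.62 kips.
  Edge l_c = 1.75 − 0.8125/2 = 1.344 → r_n = 29.23 kips; interior l_c = 2.875 − 0.8125 = 2.062 → r_n = 32.62 kips.
  R_n,bearing = 1·29.23 + 3·32.62 = 127.1 kips → 0.75 × 127.1 = 95.3 kips.
Bearing governs: 95.3 kips.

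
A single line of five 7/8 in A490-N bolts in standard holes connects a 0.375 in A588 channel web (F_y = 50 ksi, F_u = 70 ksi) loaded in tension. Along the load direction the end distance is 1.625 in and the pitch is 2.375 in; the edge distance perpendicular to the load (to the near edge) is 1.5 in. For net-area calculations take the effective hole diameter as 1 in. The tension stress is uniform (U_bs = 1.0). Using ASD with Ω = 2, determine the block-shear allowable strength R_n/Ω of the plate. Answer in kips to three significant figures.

65.3 kips

Shear plane L_v = 1.625 + 4·2.375 = 11.12 in; A_gv = 11.12 × 0.375 = 4.172 in².
A_nv = (11.12 − 4.5·1) × 0.375 = 2.484 in².
A_nt = (1.5 − 0.5·1) × 0.375 = 0.375 in².
0.6 F_u A_nv = 104.3 kips; 0.6 F_y A_gv = 125.2 kips → shear rupture governs the shear term.
R_n = 104.3 + 1.0 × 70 × 0.375 = 130.6 kips.
Allowable strength R_n/Ω = 130.6 / 2 = 65.3 kips.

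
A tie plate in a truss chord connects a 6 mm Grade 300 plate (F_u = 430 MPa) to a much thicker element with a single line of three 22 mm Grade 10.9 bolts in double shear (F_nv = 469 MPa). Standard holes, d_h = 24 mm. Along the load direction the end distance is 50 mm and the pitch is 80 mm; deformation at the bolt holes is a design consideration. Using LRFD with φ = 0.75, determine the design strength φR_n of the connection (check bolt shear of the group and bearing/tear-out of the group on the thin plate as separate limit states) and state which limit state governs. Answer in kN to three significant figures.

Bolt shear: A_b = π·22²/4 = 380.1 mm²; R_n = 469 × 380.1 × 3 × 2 / 1000 = 1070 kN → 0.75 × 1070 = 802 kN.
Bearing (1.2 l_c t F_u ≤ 2.4 d t F_u): upper limit = 2.4·22·6·430 / 1000 = 136.2 kN.
  Edge l_c = 50 − 24/2 = 38 → r_n = 117.6 kN; interior l_c = 80 − 24 = 56 → r_n = 136.2 kN.
  R_n,bearing = 1·117.6 + 2·136.2 = 390.1 kN → 0.75 × 390.1 = 293 kN.
Bearing governs: 293 kN.

293 kN (bearing governs)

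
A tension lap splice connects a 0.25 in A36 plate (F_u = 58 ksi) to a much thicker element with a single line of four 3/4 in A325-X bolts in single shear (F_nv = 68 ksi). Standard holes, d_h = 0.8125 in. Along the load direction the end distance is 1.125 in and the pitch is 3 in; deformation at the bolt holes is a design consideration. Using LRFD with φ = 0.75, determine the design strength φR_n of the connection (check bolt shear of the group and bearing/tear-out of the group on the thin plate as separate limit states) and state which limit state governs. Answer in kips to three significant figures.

68.1 kips (bearing governs)

Bolt shear: A_b = π·0.75²/4 = 0.4418 in²; R_n = 68 × 0.4418 × 4 × 1 = 120.2 kips → 0.75 × 120.2 = 90.1 kips.
Bearing (1.2 l_c t F_u ≤ 2.4 d t F_u): upper limit = 2.4·0.75·0.25·58 = 26.1 kips.
  Edge l_c = 1.125 − 0.8125/2 = 0.7188 → r_n = 12.51 kips; interior l_c = 3 − 0.8125 = 2.188 → r_n = 26.1 kips.
  R_n,bearing = 1·12.51 + 3·26.1 = 90.81 kips → 0.75 × 90.81 = 68.1 kips.
Bearing governs: 68.1 kips.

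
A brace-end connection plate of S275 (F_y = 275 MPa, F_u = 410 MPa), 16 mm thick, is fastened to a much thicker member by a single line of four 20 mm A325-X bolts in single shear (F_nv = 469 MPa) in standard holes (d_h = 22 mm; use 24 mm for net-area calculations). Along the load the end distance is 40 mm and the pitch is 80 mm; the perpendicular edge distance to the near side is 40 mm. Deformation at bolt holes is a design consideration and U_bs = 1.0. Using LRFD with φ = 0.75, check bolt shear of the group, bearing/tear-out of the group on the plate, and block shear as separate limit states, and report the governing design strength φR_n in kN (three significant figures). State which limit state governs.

Bolt shear: A_b = π·20²/4 = 314.2 mm²; R_n = 469 × 314.2 × 4 × 1 / 1000 = 589.4 kN → 0.75 × 589.4 = 442 kN.
Bearing: edge l_c = 29, r_n = 228.3 kN; interior l_c = 58, r_n = 314.9 kN; R_n = 228.3 + 3·314.9 = 1173 kN → 880 kN.
Block shear: A_gv = 4480, A_nv = 3136, A_nt = 448 mm²; R_n = min(0.6F_uA_nv, 0.6F_yA_gv) + U_bs·F_u·A_nt = 922.9 kN → 692 kN.
Bolt shear governs: 442 kN.

442 kN (bolt shear governs)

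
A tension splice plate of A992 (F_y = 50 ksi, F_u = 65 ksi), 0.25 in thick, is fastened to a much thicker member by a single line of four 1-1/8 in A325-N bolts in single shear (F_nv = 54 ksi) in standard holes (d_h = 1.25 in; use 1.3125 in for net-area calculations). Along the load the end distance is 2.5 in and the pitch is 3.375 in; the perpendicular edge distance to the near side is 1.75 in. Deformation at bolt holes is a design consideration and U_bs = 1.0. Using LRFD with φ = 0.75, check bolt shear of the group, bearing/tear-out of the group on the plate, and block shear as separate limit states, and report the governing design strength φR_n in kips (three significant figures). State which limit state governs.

72.1 kips (block shear governs)

Bolt shear: A_b = π·1.125²/4 = 0.994 in²; R_n = 54 × 0.994 × 4 × 1 = 214.7 kips → 0.75 × 214.7 = 161 kips.
Bearing: edge l_c = 1.875, r_n = 36.56 kips; interior l_c = 2.125, r_n = 41.44 kips; R_n = 36.56 + 3·41.44 = 160.9 kips → 121 kips.
Block shear: A_gv = 3.156, A_nv = 2.008, A_nt = 0.2734 in²; R_n = min(0.6F_uA_nv, 0.6F_yA_gv) + U_bs·F_u·A_nt = 96.08 kips → 72.1 kips.
Block shear governs: 72.1 kips.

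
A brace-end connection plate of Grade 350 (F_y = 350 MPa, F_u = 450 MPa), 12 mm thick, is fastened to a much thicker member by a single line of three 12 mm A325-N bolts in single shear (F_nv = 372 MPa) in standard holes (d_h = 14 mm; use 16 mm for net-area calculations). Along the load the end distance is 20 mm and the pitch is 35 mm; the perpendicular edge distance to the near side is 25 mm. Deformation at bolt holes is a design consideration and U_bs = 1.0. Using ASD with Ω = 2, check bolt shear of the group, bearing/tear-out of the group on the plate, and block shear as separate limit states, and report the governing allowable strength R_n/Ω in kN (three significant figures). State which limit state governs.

63.1 kN (bolt shear governs)

Bolt shear: A_b = π·12²/4 = 113.1 mm²; R_n = 372 × 113.1 × 3 × 1 / 1000 = 126.2 kN → 126.2 / 2 = 63.1 kN.
Bearing: edge l_c = 13, r_n = 84.24 kN; interior l_c = 21, r_n = 136.1 kN; R_n = 84.24 + 2·136.1 = 356.4 kN → 178 kN.
Block shear: A_gv = 1080, A_nv = 600, A_nt = 204 mm²; R_n = min(0.6F_uA_nv, 0.6F_yA_gv) + U_bs·F_u·A_nt = 253.8 kN → 127 kN.
Bolt shear governs: 63.1 kN.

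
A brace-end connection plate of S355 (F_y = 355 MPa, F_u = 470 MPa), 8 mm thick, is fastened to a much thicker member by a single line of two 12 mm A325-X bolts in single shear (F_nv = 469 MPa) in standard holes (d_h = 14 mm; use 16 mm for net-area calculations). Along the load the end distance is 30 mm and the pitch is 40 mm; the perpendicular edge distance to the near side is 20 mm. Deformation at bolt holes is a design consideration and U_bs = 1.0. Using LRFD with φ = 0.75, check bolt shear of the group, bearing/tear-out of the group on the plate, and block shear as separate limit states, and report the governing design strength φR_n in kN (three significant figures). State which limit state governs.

Bolt shear: A_b = π·12²/4 = 113.1 mm²; R_n = 469 × 113.1 × 2 × 1 / 1000 = 106.1 kN → 0.75 × 106.1 = 79.6 kN.
Bearing: edge l_c = 23, r_n = 103.8 kN; interior l_c = 26, r_n = 108.3 kN; R_n = 103.8 + 1·108.3 = 212.1 kN → 159 kN.
Block shear: A_gv = 560, A_nv = 368, A_nt = 96 mm²; R_n = min(0.6F_uA_nv, 0.6F_yA_gv) + U_bs·F_u·A_nt = 148.9 kN → 112 kN.
Bolt shear governs: 79.6 kN.

79.6 kN (bolt shear governs)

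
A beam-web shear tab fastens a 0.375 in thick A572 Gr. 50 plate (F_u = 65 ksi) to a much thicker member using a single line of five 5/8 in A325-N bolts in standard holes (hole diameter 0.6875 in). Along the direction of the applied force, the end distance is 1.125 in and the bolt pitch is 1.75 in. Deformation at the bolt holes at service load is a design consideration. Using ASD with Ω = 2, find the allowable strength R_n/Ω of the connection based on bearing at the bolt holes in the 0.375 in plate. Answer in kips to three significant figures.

Per bolt r_n = 1.2 l_c t F_u ≤ 2.4 d t F_u; upper limit = 2.4 × 0.625 × 0.375 × 65 = 36.56 kips.
Edge bolt: l_c = 1.125 − 0.6875/2 = 0.7812 in → 1.2 × 0.7812 × 0.375 × 65 = 22.85 → r_n = 22.85 kips.
Interior bolts: l_c = 1.75 − 0.6875 = 1.062 in → 1.2 × 1.062 × 0.375 × 65 = 31.08 → r_n = 31.08 kips.
R_n = 1 × 22.85 + 4 × 31.08 = 147.2 kips.
Allowable strength R_n/Ω = 147.2 / 2 = 73.6 kips.

73.6 kips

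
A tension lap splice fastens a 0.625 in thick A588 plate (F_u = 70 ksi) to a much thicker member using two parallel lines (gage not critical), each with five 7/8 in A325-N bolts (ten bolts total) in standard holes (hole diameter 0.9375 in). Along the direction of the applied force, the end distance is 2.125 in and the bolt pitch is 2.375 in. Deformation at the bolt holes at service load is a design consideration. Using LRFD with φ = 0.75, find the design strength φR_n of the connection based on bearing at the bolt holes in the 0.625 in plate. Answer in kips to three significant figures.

583 kips

Per bolt r_n = 1.2 l_c t F_u ≤ 2.4 d t F_u; upper limit = 2.4 × 0.875 × 0.625 × 70 = 91.88 kips.
Edge bolt: l_c = 2.125 − 0.9375/2 = 1.656 in → 1.2 × 1.656 × 0.625 × 70 = 86.95 → r_n = 86.95 kips.
Interior bolts: l_c = 2.375 − 0.9375 = 1.438 in → 1.2 × 1.438 × 0.625 × 70 = 75.47 → r_n = 75.47 kips.
R_n = 2 × 86.95 + 8 × 75.47 = 777.7 kips.
Design strength φR_n = 0.75 × 777.7 = 583 kips.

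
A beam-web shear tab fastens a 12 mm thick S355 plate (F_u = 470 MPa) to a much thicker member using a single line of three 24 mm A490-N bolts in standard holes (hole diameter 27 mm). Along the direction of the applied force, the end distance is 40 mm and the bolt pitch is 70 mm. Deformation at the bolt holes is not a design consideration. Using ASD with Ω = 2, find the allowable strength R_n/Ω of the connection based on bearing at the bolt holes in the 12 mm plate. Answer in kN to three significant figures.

476 kN

Per bolt r_n = 1.5 l_c t F_u ≤ 3.0 d t F_u; upper limit = 3.0 × 24 × 12 × 470 / 1000 = 406.1 kN.
Edge bolt: l_c = 40 − 27/2 = 26.5 mm → 1.5 × 26.5 × 12 × 470 / 1000 = 224.2 → r_n = 224.2 kN.
Interior bolts: l_c = 70 − 27 = 43 mm → 1.5 × 43 × 12 × 470 / 1000 = 363.8 → r_n = 363.8 kN.
R_n = 1 × 224.2 + 2 × 363.8 = 951.8 kN.
Allowable strength R_n/Ω = 951.8 / 2 = 476 kN.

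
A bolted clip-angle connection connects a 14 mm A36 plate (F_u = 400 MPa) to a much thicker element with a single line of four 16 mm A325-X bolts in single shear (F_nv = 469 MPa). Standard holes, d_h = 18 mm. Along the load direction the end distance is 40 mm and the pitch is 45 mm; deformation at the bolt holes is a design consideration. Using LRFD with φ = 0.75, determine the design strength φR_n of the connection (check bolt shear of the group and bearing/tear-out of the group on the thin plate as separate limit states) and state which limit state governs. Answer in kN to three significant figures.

Bolt shear: A_b = π·16²/4 = 201.1 mm²; R_n = 469 × 201.1 × 4 × 1 / 1000 = 377.2 kN → 0.75 × 377.2 = 283 kN.
Bearing (1.2 l_c t F_u ≤ 2.4 d t F_u): upper limit = 2.4·16·14·400 / 1000 = 215 kN.
  Edge l_c = 40 − 18/2 = 31 → r_n = 208.3 kN; interior l_c = 45 − 18 = 27 → r_n = 181.4 kN.
  R_n,bearing = 1·208.3 + 3·181.4 = 752.6 kN → 0.75 × 752.6 = 564 kN.
Bolt shear governs: 283 kN.

283 kN (bolt shear governs)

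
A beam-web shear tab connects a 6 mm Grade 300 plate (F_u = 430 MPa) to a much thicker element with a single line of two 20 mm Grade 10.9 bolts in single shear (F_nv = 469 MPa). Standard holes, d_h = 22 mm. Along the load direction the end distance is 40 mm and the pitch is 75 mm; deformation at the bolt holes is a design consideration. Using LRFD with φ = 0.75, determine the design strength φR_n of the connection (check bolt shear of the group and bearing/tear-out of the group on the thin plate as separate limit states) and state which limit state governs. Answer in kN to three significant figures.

160 kN (bearing governs)

Bolt shear: A_b = π·20²/4 = 314.2 mm²; R_n = 469 × 314.2 × 2 × 1 / 1000 = 294.7 kN → 0.75 × 294.7 = 221 kN.
Bearing (1.2 l_c t F_u ≤ 2.4 d t F_u): upper limit = 2.4·20·6·430 / 1000 = 123.8 kN.
  Edge l_c = 40 − 22/2 = 29 → r_n = 89.78 kN; interior l_c = 75 − 22 = 53 → r_n = 123.8 kN.
  R_n,bearing = 1·89.78 + 1·123.8 = 213.6 kN → 0.75 × 213.6 = 160 kN.
Bearing governs: 160 kN.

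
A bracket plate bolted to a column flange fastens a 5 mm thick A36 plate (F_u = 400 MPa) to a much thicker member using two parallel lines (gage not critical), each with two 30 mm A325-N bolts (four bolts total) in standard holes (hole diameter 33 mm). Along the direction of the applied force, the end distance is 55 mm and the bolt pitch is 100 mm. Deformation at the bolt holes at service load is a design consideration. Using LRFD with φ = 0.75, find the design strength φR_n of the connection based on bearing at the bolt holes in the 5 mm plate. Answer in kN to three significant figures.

355 kN

Per bolt r_n = 1.2 l_c t F_u ≤ 2.4 d t F_u; upper limit = 2.4 × 30 × 5 × 400 / 1000 = 144 kN.
Edge bolt: l_c = 55 − 33/2 = 38.5 mm → 1.2 × 38.5 × 5 × 400 / 1000 = 92.4 → r_n = 92.4 kN.
Interior bolts: l_c = 100 − 33 = 67 mm → 1.2 × 67 × 5 × 400 / 1000 = 160.8 → r_n = 144 kN.
R_n = 2 × 92.4 + 2 × 144 = 472.8 kN.
Design strength φR_n = 0.75 × 472.8 = 355 kN.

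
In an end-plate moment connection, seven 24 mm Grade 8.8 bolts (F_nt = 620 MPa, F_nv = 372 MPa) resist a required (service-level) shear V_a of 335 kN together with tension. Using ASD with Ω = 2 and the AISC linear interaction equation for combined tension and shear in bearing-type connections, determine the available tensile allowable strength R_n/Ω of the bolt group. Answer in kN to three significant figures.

A_b = π·24²/4 = 452.4 mm²; f_rv = 335 × 1000 / (7 × 452.4) = 105.8 MPa.
F'_nt = 1.3 F_nt − (Ω F_nt / F_nv) f_rv = 1.3·620 − (2·620/372)·105.8 = 453.4 MPa, capped at F_nt → F'_nt = 453.4 MPa.
R_n = F'_nt · A_b · n = 453.4 × 452.4 × 7 / 1000 = 1436 kN.
Allowable strength R_n/Ω = 1436 / 2 = 718 kN.

718 kN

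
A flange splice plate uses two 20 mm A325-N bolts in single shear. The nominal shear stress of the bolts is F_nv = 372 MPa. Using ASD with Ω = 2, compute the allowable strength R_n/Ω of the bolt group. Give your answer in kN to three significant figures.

117 kN

A_b = π × 20² / 4 = 314.2 mm².
R_n = F_nv · A_b · n · n_s = 372 × 314.2 × 2 × 1 / 1000 = 233.7 kN.
Allowable strength R_n/Ω = 233.7 / 2 = 117 kN.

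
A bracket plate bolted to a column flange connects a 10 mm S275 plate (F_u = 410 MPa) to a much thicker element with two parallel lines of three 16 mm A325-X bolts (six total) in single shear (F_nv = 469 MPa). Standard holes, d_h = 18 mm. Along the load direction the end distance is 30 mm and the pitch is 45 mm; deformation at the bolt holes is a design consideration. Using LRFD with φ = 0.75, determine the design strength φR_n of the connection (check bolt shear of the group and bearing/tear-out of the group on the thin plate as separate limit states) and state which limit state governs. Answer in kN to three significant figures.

424 kN (bolt shear governs)

Bolt shear: A_b = π·16²/4 = 201.1 mm²; R_n = 469 × 201.1 × 6 × 1 / 1000 = 565.8 kN → 0.75 × 565.8 = 424 kN.
Bearing (1.2 l_c t F_u ≤ 2.4 d t F_u): upper limit = 2.4·16·10·410 / 1000 = 157.4 kN.
  Edge l_c = 30 − 18/2 = 21 → r_n = 103.3 kN; interior l_c = 45 − 18 = 27 → r_n = 132.8 kN.
  R_n,bearing = 2·103.3 + 4·132.8 = 738 kN → 0.75 × 738 = 554 kN.
Bolt shear governs: 424 kN.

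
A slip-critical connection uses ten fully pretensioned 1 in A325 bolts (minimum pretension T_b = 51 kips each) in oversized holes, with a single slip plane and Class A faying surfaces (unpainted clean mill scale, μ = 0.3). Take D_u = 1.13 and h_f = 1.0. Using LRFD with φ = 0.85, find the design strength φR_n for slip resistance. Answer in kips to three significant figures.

147 kips

R_n = μ · D_u · h_f · T_b · n_s · n_b = 0.3 × 1.13 × 1.0 × 51 × 1 × 10 = 172.9 kips.
Design strength φR_n = 0.85 × 172.9 = 147 kips.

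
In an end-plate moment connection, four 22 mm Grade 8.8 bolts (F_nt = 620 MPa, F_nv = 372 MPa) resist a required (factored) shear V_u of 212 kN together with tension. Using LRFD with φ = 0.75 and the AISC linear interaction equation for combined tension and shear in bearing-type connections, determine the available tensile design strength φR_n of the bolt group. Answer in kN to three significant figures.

566 kN

A_b = π·22²/4 = 380.1 mm²; f_rv = 212 × 1000 / (4 × 380.1) = 139.4 MPa.
F'_nt = 1.3 F_nt − (F_nt / φF_nv) f_rv = 1.3·620 − (620/(0.75·372))·139.4 = 496.2 MPa, capped at F_nt → F'_nt = 496.2 MPa.
R_n = F'_nt · A_b · n = 496.2 × 380.1 × 4 / 1000 = 754.4 kN.
Design strength φR_n = 0.75 × 754.4 = 566 kN.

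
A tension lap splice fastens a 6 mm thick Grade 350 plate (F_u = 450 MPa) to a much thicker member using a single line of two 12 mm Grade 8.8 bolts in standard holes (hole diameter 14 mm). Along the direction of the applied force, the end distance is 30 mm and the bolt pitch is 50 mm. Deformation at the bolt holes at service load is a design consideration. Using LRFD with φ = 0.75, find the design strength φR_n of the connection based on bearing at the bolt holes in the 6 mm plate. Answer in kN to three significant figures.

114 kN

Per bolt r_n = 1.2 l_c t F_u ≤ 2.4 d t F_u; upper limit = 2.4 × 12 × 6 × 450 / 1000 = 77.76 kN.
Edge bolt: l_c = 30 − 14/2 = 23 mm → 1.2 × 23 × 6 × 450 / 1000 = 74.52 → r_n = 74.52 kN.
Interior bolts: l_c = 50 − 14 = 36 mm → 1.2 × 36 × 6 × 450 / 1000 = 116.6 → r_n = 77.76 kN.
R_n = 1 × 74.52 + 1 × 77.76 = 152.3 kN.
Design strength φR_n = 0.75 × 152.3 = 114 kN.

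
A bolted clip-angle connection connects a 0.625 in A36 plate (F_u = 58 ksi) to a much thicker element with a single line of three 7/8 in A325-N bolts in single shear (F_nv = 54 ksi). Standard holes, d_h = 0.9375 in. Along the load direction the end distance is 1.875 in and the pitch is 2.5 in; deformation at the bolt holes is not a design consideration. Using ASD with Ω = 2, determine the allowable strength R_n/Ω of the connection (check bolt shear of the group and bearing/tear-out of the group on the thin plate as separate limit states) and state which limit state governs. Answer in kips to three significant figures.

48.7 kips (bolt shear governs)

Bolt shear: A_b = π·0.875²/4 = 0.6013 in²; R_n = 54 × 0.6013 × 3 × 1 = 97.41 kips → 97.41 / 2 = 48.7 kips.
Bearing (1.5 l_c t F_u ≤ 3.0 d t F_u): upper limit = 3.0·0.875·0.625·58 = 95.16 kips.
  Edge l_c = 1.875 − 0.9375/2 = 1.406 → r_n = 76.46 kips; interior l_c = 2.5 − 0.9375 = 1.562 → r_n = 84.96 kips.
  R_n,bearing = 1·76.46 + 2·84.96 = 246.4 kips → 246.4 / 2 = 123 kips.
Bolt shear governs: 48.7 kips.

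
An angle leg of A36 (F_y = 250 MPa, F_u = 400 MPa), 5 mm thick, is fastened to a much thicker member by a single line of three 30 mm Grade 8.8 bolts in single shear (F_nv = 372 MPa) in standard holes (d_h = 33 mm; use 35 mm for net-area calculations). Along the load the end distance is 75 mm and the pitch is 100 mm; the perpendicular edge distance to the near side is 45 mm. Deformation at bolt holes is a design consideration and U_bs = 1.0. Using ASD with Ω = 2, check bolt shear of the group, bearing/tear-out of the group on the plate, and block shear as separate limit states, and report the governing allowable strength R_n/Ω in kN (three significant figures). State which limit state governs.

131 kN (block shear governs)

Bolt shear: A_b = π·30²/4 = 706.9 mm²; R_n = 372 × 706.9 × 3 × 1 / 1000 = 788.9 kN → 788.9 / 2 = 394 kN.
Bearing: edge l_c = 58.5, r_n = 140.4 kN; interior l_c = 67, r_n = 144 kN; R_n = 140.4 + 2·144 = 428.4 kN → 214 kN.
Block shear: A_gv = 1375, A_nv = 937.5, A_nt = 137.5 mm²; R_n = min(0.6F_uA_nv, 0.6F_yA_gv) + U_bs·F_u·A_nt = 261.2 kN → 131 kN.
Block shear governs: 131 kN.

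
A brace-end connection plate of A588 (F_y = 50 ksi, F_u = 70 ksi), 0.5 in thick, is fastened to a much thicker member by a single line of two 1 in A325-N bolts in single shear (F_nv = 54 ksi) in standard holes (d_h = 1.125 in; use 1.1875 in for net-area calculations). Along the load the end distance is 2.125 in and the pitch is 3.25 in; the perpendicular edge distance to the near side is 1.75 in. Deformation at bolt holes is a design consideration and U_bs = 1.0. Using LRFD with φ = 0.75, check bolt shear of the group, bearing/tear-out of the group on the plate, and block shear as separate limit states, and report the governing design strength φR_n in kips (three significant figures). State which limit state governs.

Bolt shear: A_b = π·1²/4 = 0.7854 in²; R_n = 54 × 0.7854 × 2 × 1 = 84.82 kips → 0.75 × 84.82 = 63.6 kips.
Bearing: edge l_c = 1.562, r_n = 65.62 kips; interior l_c = 2.125, r_n = 84 kips; R_n = 65.62 + 1·84 = 149.6 kips → 112 kips.
Block shear: A_gv = 2.688, A_nv = 1.797, A_nt = 0.5781 in²; R_n = min(0.6F_uA_nv, 0.6F_yA_gv) + U_bs·F_u·A_nt = 115.9 kips → 87 kips.
Bolt shear governs: 63.6 kips.

63.6 kips (bolt shear governs)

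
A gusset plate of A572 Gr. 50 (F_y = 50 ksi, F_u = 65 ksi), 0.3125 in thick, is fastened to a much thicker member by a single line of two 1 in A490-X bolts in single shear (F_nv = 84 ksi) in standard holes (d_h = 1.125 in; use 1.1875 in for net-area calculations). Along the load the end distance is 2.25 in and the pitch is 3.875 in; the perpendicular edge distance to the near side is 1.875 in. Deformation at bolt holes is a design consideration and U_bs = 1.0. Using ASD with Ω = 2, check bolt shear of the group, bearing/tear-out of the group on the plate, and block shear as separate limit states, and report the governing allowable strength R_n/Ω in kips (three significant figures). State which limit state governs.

39.5 kips (block shear governs)

Bolt shear: A_b = π·1²/4 = 0.7854 in²; R_n = 84 × 0.7854 × 2 × 1 = 131.9 kips → 131.9 / 2 = 66 kips.
Bearing: edge l_c = 1.688, r_n = 41.13 kips; interior l_c = 2.75, r_n = 48.75 kips; R_n = 41.13 + 1·48.75 = 89.88 kips → 44.9 kips.
Block shear: A_gv = 1.914, A_nv = 1.357, A_nt = 0.4004 in²; R_n = min(0.6F_uA_nv, 0.6F_yA_gv) + U_bs·F_u·A_nt = 78.96 kips → 39.5 kips.
Block shear governs: 39.5 kips.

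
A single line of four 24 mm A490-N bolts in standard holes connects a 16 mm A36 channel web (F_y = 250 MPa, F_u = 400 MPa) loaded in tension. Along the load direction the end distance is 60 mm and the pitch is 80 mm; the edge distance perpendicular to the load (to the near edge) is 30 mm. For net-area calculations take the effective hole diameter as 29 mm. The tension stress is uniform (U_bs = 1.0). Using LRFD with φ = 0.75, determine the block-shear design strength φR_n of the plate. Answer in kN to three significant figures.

Shear plane L_v = 60 + 3·80 = 300 mm; A_gv = 300 × 16 = 4800 mm².
A_nv = (300 − 3.5·29) × 16 = 3176 mm².
A_nt = (30 − 0.5·29) × 16 = 248 mm².
0.6 F_u A_nv = 762.2 kN; 0.6 F_y A_gv = 720 kN → shear yielding governs the shear term.
R_n = 720 + 1.0 × 400 × 248 / 1000 = 819.2 kN.
Design strength φR_n = 0.75 × 819.2 = 614 kN.

614 kN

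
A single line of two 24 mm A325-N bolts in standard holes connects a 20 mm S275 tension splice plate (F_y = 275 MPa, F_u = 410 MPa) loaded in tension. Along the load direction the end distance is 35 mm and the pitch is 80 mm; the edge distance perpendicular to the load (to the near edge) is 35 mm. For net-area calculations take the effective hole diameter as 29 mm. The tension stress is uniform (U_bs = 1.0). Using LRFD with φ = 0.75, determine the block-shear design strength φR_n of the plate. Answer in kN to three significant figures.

Shear plane L_v = 35 + 1·80 = 115 mm; A_gv = 115 × 20 = 2300 mm².
A_nv = (115 − 1.5·29) × 20 = 1430 mm².
A_nt = (35 − 0.5·29) × 20 = 410 mm².
0.6 F_u A_nv = 351.8 kN; 0.6 F_y A_gv = 379.5 kN → shear rupture governs the shear term.
R_n = 351.8 + 1.0 × 410 × 410 / 1000 = 519.9 kN.
Design strength φR_n = 0.75 × 519.9 = 390 kN.

390 kN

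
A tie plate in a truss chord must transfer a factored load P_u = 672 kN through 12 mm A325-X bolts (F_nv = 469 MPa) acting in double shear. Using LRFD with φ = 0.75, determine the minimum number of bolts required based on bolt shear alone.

A_b = π·12²/4 = 113.1 mm².
Per-bolt design strength φR_n = 0.75 × 469 × 113.1 × 2 / 1000 = 79.56 kN.
n ≥ 672 / 79.56 = 8.446 → use 9 bolts.

9 bolts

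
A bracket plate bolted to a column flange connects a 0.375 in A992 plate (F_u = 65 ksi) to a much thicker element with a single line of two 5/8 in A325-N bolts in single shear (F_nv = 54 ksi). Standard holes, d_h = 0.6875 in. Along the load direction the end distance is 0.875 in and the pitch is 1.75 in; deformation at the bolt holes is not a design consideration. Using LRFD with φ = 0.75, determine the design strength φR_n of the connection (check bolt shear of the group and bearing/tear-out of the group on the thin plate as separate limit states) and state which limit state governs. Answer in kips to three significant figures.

Bolt shear: A_b = π·0.625²/4 = 0.3068 in²; R_n = 54 × 0.3068 × 2 × 1 = 33.13 kips → 0.75 × 33.13 = 24.9 kips.
Bearing (1.5 l_c t F_u ≤ 3.0 d t F_u): upper limit = 3.0·0.625·0.375·65 = 45.7 kips.
  Edge l_c = 0.875 − 0.6875/2 = 0.5312 → r_n = 19.42 kips; interior l_c = 1.75 − 0.6875 = 1.062 → r_n = 38.85 kips.
  R_n,bearing = 1·19.42 + 1·38.85 = 58.27 kips → 0.75 × 58.27 = 43.7 kips.
Bolt shear governs: 24.9 kips.

24.9 kips (bolt shear governs)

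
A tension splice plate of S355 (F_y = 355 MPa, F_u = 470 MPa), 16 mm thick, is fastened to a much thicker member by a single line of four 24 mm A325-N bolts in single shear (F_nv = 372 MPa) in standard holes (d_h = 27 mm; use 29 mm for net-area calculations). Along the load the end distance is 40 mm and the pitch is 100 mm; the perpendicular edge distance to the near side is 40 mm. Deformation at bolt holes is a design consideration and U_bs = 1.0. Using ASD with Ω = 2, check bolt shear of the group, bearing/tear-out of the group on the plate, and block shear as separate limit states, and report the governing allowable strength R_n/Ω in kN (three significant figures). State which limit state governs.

337 kN (bolt shear governs)

Bolt shear: A_b = π·24²/4 = 452.4 mm²; R_n = 372 × 452.4 × 4 × 1 / 1000 = 673.2 kN → 673.2 / 2 = 337 kN.
Bearing: edge l_c = 26.5, r_n = 239.1 kN; interior l_c = 73, r_n = 433.2 kN; R_n = 239.1 + 3·433.2 = 1539 kN → 769 kN.
Block shear: A_gv = 5440, A_nv = 3816, A_nt = 408 mm²; R_n = min(0.6F_uA_nv, 0.6F_yA_gv) + U_bs·F_u·A_nt = 1268 kN → 634 kN.
Bolt shear governs: 337 kN.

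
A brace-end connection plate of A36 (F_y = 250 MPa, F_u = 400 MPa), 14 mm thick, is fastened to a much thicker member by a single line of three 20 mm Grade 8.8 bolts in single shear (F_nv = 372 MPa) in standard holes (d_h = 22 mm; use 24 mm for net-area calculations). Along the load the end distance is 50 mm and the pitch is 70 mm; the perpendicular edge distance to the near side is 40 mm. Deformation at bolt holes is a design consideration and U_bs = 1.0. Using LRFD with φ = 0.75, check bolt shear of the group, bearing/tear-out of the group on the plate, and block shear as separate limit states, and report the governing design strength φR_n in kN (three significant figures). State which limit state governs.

263 kN (bolt shear governs)

Bolt shear: A_b = π·20²/4 = 314.2 mm²; R_n = 372 × 314.2 × 3 × 1 / 1000 = 350.6 kN → 0.75 × 350.6 = 263 kN.
Bearing: edge l_c = 39, r_n = 262.1 kN; interior l_c = 48, r_n = 268.8 kN; R_n = 262.1 + 2·268.8 = 799.7 kN → 600 kN.
Block shear: A_gv = 2660, A_nv = 1820, A_nt = 392 mm²; R_n = min(0.6F_uA_nv, 0.6F_yA_gv) + U_bs·F_u·A_nt = 555.8 kN → 417 kN.
Bolt shear governs: 263 kN.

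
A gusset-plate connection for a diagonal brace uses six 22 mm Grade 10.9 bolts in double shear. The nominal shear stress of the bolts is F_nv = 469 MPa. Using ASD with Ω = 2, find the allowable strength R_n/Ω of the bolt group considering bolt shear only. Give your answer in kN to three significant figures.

1070 kN

A_b = π × 22² / 4 = 380.1 mm².
R_n = F_nv · A_b · n · n_s = 469 × 380.1 × 6 × 2 / 1000 = 2139 kN.
Allowable strength R_n/Ω = 2139 / 2 = 1070 kN.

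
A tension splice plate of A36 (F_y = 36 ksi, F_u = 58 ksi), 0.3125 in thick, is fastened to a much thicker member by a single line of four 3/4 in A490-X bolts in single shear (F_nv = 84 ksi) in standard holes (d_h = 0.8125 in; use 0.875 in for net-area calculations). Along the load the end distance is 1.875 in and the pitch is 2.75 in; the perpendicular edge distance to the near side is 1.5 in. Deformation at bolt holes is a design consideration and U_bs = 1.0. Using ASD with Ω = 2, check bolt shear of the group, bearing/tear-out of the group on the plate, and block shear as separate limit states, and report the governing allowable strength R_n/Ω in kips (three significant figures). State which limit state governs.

Bolt shear: A_b = π·0.75²/4 = 0.4418 in²; R_n = 84 × 0.4418 × 4 × 1 = 148.4 kips → 148.4 / 2 = 74.2 kips.
Bearing: edge l_c = 1.469, r_n = 31.95 kips; interior l_c = 1.938, r_n = 32.62 kips; R_n = 31.95 + 3·32.62 = 129.8 kips → 64.9 kips.
Block shear: A_gv = 3.164, A_nv = 2.207, A_nt = 0.332 in²; R_n = min(0.6F_uA_nv, 0.6F_yA_gv) + U_bs·F_u·A_nt = 87.6 kips → 43.8 kips.
Block shear governs: 43.8 kips.

43.8 kips (block shear governs)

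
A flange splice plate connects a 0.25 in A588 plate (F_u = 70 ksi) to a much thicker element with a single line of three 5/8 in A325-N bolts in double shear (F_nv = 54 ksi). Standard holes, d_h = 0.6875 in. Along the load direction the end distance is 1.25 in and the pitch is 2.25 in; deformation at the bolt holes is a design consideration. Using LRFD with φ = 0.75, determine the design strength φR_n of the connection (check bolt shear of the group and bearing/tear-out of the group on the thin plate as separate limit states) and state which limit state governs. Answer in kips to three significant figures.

53.6 kips (bearing governs)

Bolt shear: A_b = π·0.625²/4 = 0.3068 in²; R_n = 54 × 0.3068 × 3 × 2 = 99.4 kips → 0.75 × 99.4 = 74.6 kips.
Bearing (1.2 l_c t F_u ≤ 2.4 d t F_u): upper limit = 2.4·0.625·0.25·70 = 26.25 kips.
  Edge l_c = 1.25 − 0.6875/2 = 0.9062 → r_n = 19.03 kips; interior l_c = 2.25 − 0.6875 = 1.562 → r_n = 26.25 kips.
  R_n,bearing = 1·19.03 + 2·26.25 = 71.53 kips → 0.75 × 71.53 = 53.6 kips.
Bearing governs: 53.6 kips.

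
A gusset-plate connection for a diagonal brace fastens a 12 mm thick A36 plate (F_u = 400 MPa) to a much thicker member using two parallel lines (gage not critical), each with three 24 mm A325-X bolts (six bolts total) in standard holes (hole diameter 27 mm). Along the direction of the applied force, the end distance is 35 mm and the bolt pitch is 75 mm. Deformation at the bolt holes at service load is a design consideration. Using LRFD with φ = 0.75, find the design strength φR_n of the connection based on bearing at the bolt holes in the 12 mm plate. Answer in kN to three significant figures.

Per bolt r_n = 1.2 l_c t F_u ≤ 2.4 d t F_u; upper limit = 2.4 × 24 × 12 × 400 / 1000 = 276.5 kN.
Edge bolt: l_c = 35 − 27/2 = 21.5 mm → 1.2 × 21.5 × 12 × 400 / 1000 = 123.8 → r_n = 123.8 kN.
Interior bolts: l_c = 75 − 27 = 48 mm → 1.2 × 48 × 12 × 400 / 1000 = 276.5 → r_n = 276.5 kN.
R_n = 2 × 123.8 + 4 × 276.5 = 1354 kN.
Design strength φR_n = 0.75 × 1354 = 1020 kN.

1020 kN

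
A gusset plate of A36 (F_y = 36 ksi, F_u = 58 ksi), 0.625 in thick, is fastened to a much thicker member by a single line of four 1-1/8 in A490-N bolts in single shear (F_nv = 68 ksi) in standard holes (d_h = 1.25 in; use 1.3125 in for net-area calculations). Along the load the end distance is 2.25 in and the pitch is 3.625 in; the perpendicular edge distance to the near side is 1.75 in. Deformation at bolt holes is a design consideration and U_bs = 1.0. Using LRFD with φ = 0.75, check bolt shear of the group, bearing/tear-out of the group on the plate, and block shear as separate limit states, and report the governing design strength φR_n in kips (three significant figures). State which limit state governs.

Bolt shear: A_b = π·1.125²/4 = 0.994 in²; R_n = 68 × 0.994 × 4 × 1 = 270.4 kips → 0.75 × 270.4 = 203 kips.
Bearing: edge l_c = 1.625, r_n = 70.69 kips; interior l_c = 2.375, r_n = 97.87 kips; R_n = 70.69 + 3·97.87 = 364.3 kips → 273 kips.
Block shear: A_gv = 8.203, A_nv = 5.332, A_nt = 0.6836 in²; R_n = min(0.6F_uA_nv, 0.6F_yA_gv) + U_bs·F_u·A_nt = 216.8 kips → 163 kips.
Block shear governs: 163 kips.

163 kips (block shear governs)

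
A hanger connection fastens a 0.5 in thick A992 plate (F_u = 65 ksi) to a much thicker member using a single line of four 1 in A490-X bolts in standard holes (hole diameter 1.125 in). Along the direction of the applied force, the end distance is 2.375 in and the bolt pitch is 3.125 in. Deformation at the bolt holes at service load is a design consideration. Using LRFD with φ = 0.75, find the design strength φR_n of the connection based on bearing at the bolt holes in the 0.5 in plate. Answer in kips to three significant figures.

229 kips

Per bolt r_n = 1.2 l_c t F_u ≤ 2.4 d t F_u; upper limit = 2.4 × 1 × 0.5 × 65 = 78 kips.
Edge bolt: l_c = 2.375 − 1.125/2 = 1.812 in → 1.2 × 1.812 × 0.5 × 65 = 70.69 → r_n = 70.69 kips.
Interior bolts: l_c = 3.125 − 1.125 = 2 in → 1.2 × 2 × 0.5 × 65 = 78 → r_n = 78 kips.
R_n = 1 × 70.69 + 3 × 78 = 304.7 kips.
Design strength φR_n = 0.75 × 304.7 = 229 kips.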